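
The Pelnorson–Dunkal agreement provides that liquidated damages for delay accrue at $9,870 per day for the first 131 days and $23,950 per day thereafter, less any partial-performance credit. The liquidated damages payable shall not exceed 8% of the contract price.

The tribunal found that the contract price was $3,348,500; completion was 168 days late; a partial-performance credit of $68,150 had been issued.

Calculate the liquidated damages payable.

Liquidated damages: $267,880

First 131 days: 131 × $9,870 = $1,292,970
Remaining days: (168 − 131) × $23,950 = $886,150
Accrued per-day damages: $1,292,970 + $886,150 = $2,179,120
Less partial-performance credit: $2,179,120 − $68,150 = $2,110,970
Cap: 8% of $3,348,500 = $267,880
Cap at $267,880: $2,110,970 exceeds the cap → $267,880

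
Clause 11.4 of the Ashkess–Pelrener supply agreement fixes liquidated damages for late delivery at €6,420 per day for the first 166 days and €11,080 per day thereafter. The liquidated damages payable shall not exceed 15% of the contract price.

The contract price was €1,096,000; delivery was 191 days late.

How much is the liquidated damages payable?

€164,400

First 166 days: 166 × €6,420 = €1,065,720
Remaining days: (191 − 166) × €11,080 = €277,000
Accrued per-day damages: €1,065,720 + €277,000 = €1,342,720
Cap: 15% of €1,096,000 = €164,400
Cap at €164,400: €1,342,720 exceeds the cap → €164,400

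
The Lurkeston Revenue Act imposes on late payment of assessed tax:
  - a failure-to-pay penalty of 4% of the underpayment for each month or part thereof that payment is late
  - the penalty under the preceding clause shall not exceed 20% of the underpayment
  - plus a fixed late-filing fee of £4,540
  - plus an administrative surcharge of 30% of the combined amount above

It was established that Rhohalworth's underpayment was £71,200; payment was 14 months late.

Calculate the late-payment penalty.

Accrued rate: 4% × 14 = 56%, capped at 20% → 20%
Failure-to-pay penalty: 20% of £71,200 = £14,240
Penalty before surcharge: £14,240 + £4,540 = £18,780
Administrative surcharge: 30% of £18,780 = £5,634
Total penalty: £18,780 + £5,634 = £24,414

£24,414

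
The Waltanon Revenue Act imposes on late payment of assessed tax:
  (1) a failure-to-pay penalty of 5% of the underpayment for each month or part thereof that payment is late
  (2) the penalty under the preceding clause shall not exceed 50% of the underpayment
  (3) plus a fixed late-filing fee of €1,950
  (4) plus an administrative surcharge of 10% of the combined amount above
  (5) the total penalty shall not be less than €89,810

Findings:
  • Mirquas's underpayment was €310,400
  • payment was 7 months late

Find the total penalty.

Accrued rate: 5% × 7 = 35%, capped at 50% → 35%
Failure-to-pay penalty: 35% of €310,400 = €108,640
Penalty before surcharge: €108,640 + €1,950 = €110,590
Administrative surcharge: 10% of €110,590 = €11,059
Total penalty: €110,590 + €11,059 = €121,649
Minimum €89,810: €121,649 meets the minimum, no increase.

€121,649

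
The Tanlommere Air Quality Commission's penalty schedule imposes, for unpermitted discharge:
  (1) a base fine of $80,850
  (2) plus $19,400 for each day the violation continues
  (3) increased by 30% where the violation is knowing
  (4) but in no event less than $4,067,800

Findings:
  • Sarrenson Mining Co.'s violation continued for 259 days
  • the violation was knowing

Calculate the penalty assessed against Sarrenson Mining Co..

Civil penalty: $6,637,085

Per-day component: 259 × $19,400 = $5,024,600
Base plus per-day: $80,850 + $5,024,600 = $5,105,450
Enhancement: 30% of $5,105,450 = $1,531,635
Enhanced fine: $5,105,450 + $1,531,635 = $6,637,085
Minimum $4,067,800: $6,637,085 meets the minimum, no increase.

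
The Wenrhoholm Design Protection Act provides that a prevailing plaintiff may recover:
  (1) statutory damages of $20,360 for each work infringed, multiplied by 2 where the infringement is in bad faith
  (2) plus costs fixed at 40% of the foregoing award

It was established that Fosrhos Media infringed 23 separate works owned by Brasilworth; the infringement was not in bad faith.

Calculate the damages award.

$655,592

Statutory damages: 23 × $20,360 = $468,280
Infringement not in bad faith: no ×2 enhancement.
Costs: 40% of $468,280 = $187,312
Award plus costs: $468,280 + $187,312 = $655,592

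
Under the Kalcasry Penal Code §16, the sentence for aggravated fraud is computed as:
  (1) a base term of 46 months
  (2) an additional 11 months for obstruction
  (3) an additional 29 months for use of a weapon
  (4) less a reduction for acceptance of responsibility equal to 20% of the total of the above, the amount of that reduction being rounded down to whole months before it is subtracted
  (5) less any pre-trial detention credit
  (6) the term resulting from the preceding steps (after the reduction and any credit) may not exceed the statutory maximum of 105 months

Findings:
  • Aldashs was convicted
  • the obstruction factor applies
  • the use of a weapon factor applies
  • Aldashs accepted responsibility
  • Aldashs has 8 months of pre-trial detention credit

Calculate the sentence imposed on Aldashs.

Obstruction enhancement: +11 months
Use of a weapon enhancement: +29 months
Adjusted term: 46 months + 11 months + 29 months = 86 months
Acceptance of responsibility reduction: 20% of 86 months = 17 months (rounded down)
After reduction: 86 − 17 = 69 months
Less pre-trial detention credit: 69 months − 8 months = 61 months
Cap at 105 months: 61 months is within the cap, no reduction.

61 months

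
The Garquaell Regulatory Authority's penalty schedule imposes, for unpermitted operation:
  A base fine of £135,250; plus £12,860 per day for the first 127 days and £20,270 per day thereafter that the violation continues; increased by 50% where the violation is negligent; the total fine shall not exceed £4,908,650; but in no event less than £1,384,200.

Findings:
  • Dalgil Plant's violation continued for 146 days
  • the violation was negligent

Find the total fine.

First 127 days: 127 × £12,860 = £1,633,220
Remaining days: (146 − 127) × £20,270 = £385,130
Per-day component: £1,633,220 + £385,130 = £2,018,350
Base plus per-day: £135,250 + £2,018,350 = £2,153,600
Enhancement: 50% of £2,153,600 = £1,076,800
Enhanced fine: £2,153,600 + £1,076,800 = £3,230,400
Cap at £4,908,650: £3,230,400 is within the cap, no reduction.
Minimum £1,384,200: £3,230,400 meets the minimum, no increase.

£3,230,400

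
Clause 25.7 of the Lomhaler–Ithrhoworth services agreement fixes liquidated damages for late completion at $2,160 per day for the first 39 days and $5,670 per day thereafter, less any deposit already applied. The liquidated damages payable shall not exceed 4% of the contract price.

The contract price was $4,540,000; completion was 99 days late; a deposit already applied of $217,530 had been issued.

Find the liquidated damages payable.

First 39 days: 39 × $2,160 = $84,240
Remaining days: (99 − 39) × $5,670 = $340,200
Accrued per-day damages: $84,240 + $340,200 = $424,440
Less deposit already applied: $424,440 − $217,530 = $206,910
Cap: 4% of $4,540,000 = $181,600
Cap at $181,600: $206,910 exceeds the cap → $181,600

$181,600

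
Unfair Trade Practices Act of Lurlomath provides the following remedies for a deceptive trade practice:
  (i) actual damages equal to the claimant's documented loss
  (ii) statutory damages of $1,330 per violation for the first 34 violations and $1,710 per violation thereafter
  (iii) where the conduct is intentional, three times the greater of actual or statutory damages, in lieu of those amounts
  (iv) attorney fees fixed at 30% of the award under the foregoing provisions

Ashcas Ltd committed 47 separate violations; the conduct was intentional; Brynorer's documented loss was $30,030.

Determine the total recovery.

First 34 violations: 34 × $1,330 = $45,220
Remaining violations: (47 − 34) × $1,710 = $22,230
Statutory damages: $45,220 + $22,230 = $67,450
Greater of actual damages ($30,030) or statutory damages ($67,450): $67,450
Trebled: 3 × $67,450 = $202,350
Attorney fees: 30% of $202,350 = $60,705
Total recovery: $202,350 + $60,705 = $263,055

$263,055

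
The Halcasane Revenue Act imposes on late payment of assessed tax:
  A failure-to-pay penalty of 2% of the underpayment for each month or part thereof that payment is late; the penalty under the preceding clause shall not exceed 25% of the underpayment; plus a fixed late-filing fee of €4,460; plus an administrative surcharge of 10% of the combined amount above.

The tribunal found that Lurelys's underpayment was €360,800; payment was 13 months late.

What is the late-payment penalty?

€104,126

Accrued rate: 2% × 13 = 26%, capped at 25% → 25%
Failure-to-pay penalty: 25% of €360,800 = €90,200
Penalty before surcharge: €90,200 + €4,460 = €94,660
Administrative surcharge: 10% of €94,660 = €9,466
Total penalty: €94,660 + €9,466 = €104,126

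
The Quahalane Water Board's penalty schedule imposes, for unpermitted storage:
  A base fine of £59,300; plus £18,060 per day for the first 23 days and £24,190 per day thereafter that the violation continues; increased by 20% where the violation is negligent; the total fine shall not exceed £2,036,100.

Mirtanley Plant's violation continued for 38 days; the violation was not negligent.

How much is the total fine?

First 23 days: 23 × £18,060 = £415,380
Remaining days: (38 − 23) × £24,190 = £362,850
Per-day component: £415,380 + £362,850 = £778,230
Base plus per-day: £59,300 + £778,230 = £837,530
The violation was not negligent: no 20% increase.
Cap at £2,036,100: £837,530 is within the cap, no reduction.

Civil penalty: £837,530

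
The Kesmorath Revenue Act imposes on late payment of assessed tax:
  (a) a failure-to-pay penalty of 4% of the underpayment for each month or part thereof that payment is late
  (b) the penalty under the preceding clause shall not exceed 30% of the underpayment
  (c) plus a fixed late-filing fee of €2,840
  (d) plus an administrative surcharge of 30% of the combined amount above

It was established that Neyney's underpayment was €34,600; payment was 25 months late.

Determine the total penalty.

Accrued rate: 4% × 25 = 100%, capped at 30% → 30%
Failure-to-pay penalty: 30% of €34,600 = €10,380
Penalty before surcharge: €10,380 + €2,840 = €13,220
Administrative surcharge: 30% of €13,220 = €3,966
Total penalty: €13,220 + €3,966 = €17,186

€17,186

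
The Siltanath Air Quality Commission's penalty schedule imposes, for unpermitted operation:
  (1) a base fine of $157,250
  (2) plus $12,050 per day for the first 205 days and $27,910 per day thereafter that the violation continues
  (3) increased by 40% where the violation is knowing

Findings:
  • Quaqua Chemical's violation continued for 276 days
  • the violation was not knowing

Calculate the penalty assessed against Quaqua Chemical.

First 205 days: 205 × $12,050 = $2,470,250
Remaining days: (276 − 205) × $27,910 = $1,981,610
Per-day component: $2,470,250 + $1,981,610 = $4,451,860
Base plus per-day: $157,250 + $4,451,860 = $4,609,110
The violation was not knowing: no 40% increase.

Civil penalty: $4,609,110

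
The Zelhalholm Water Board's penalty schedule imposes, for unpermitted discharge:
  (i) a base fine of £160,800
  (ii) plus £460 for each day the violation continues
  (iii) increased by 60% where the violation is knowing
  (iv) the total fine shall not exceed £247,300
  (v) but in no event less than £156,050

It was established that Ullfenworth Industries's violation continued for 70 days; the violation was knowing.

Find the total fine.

£247,300

Per-day component: 70 × £460 = £32,200
Base plus per-day: £160,800 + £32,200 = £193,000
Enhancement: 60% of £193,000 = £115,800
Enhanced fine: £193,000 + £115,800 = £308,800
Cap at £247,300: £308,800 exceeds the cap → £247,300
Minimum £156,050: £247,300 meets the minimum, no increase.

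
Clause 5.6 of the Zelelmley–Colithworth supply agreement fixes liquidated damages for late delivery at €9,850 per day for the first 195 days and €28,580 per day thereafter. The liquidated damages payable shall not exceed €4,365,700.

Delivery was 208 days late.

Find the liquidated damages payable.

First 195 days: 195 × €9,850 = €1,920,750
Remaining days: (208 − 195) × €28,580 = €371,540
Accrued per-day damages: €1,920,750 + €371,540 = €2,292,290
Cap at €4,365,700: €2,292,290 is within the cap, no reduction.

Liquidated damages: €2,292,290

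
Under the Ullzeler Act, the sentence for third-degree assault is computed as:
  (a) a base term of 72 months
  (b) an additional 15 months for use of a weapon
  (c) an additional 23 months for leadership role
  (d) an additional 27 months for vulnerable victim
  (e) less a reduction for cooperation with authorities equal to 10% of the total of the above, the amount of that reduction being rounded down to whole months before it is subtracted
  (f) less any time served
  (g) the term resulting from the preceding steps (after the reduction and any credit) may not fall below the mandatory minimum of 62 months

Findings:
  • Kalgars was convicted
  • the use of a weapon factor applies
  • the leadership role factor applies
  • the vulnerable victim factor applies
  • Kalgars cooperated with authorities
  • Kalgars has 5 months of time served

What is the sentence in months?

Use of a weapon enhancement: +15 months
Leadership role enhancement: +23 months
Vulnerable victim enhancement: +27 months
Adjusted term: 72 months + 15 months + 23 months + 27 months = 137 months
Cooperation with authorities reduction: 10% of 137 months = 13 months (rounded down)
After reduction: 137 − 13 = 124 months
Less time served: 124 months − 5 months = 119 months
Minimum 62 months: 119 months meets the minimum, no increase.

119 months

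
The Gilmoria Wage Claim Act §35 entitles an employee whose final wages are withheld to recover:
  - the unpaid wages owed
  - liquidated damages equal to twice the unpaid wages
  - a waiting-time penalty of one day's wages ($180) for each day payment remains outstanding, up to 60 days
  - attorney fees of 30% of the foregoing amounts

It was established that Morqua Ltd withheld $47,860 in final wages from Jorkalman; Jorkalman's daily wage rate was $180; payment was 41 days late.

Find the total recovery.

Doubled: 2 × $47,860 = $95,720
Penalty days: min(41, 60) = 41
Waiting-time penalty: 41 × $180 = $7,380
Subtotal: $47,860 + $95,720 + $7,380 = $150,960
Attorney fees: 30% of $150,960 = $45,288
Total award: $150,960 + $45,288 = $196,248

$196,248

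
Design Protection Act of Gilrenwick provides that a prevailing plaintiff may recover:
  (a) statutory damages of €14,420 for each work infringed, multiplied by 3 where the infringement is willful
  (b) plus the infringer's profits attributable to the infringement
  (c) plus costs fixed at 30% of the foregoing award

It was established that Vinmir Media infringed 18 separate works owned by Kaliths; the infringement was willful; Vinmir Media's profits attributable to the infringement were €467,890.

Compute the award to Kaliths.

Statutory damages: 18 × €14,420 = €259,560
Trebled: 3 × €259,560 = €778,680
Combined award: €778,680 + €467,890 = €1,246,570
Costs: 30% of €1,246,570 = €373,971
Award plus costs: €1,246,570 + €373,971 = €1,620,541

€1,620,541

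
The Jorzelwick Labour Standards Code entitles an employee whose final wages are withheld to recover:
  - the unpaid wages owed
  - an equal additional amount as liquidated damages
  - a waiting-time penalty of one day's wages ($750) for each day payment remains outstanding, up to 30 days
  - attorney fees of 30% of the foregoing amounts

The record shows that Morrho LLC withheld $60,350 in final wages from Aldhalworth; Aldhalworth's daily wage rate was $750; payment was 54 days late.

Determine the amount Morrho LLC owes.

$186,160

Liquidated damages (equal amount): $60,350
Penalty days: min(54, 30) = 30
Waiting-time penalty: 30 × $750 = $22,500
Subtotal: $60,350 + $60,350 + $22,500 = $143,200
Attorney fees: 30% of $143,200 = $42,960
Total award: $143,200 + $42,960 = $186,160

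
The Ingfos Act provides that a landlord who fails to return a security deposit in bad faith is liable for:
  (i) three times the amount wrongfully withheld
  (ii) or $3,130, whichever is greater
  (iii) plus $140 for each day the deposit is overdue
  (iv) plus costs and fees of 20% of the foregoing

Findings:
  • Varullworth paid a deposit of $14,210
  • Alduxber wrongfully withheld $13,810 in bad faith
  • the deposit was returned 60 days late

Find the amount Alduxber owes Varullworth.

$59,796

Trebled: 3 × $13,810 = $41,430
Minimum $3,130: $41,430 meets the minimum, no increase.
Late-return penalty: 60 × $140 = $8,400
Damages plus late penalty: $41,430 + $8,400 = $49,830
Costs and fees: 20% of $49,830 = $9,966
Total recovery: $49,830 + $9,966 = $59,796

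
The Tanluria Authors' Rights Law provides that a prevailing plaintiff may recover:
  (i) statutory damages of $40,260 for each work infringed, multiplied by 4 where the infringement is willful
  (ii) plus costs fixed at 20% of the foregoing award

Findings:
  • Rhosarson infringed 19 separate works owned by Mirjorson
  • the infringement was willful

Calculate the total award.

$3,671,712

Statutory damages: 19 × $40,260 = $764,940
Multiplied by 4: 4 × $764,940 = $3,059,760
Costs: 20% of $3,059,760 = $611,952
Award plus costs: $3,059,760 + $611,952 = $3,671,712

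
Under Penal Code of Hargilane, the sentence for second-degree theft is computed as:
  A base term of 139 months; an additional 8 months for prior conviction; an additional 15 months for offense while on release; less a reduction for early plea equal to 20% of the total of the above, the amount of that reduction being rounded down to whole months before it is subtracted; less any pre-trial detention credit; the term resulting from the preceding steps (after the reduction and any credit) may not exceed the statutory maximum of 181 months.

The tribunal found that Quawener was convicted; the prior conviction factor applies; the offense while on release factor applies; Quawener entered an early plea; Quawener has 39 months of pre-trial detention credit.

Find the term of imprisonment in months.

91 months

Prior conviction enhancement: +8 months
Offense while on release enhancement: +15 months
Adjusted term: 139 months + 8 months + 15 months = 162 months
Early plea reduction: 20% of 162 months = 32 months (rounded down)
After reduction: 162 − 32 = 130 months
Less pre-trial detention credit: 130 months − 39 months = 91 months
Cap at 181 months: 91 months is within the cap, no reduction.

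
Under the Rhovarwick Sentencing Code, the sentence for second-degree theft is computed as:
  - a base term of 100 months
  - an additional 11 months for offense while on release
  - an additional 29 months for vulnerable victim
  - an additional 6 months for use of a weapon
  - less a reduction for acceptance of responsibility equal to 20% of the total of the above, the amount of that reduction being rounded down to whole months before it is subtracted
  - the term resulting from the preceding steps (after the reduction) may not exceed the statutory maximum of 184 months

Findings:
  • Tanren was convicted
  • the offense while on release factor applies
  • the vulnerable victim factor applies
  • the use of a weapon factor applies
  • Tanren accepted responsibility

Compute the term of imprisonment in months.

117 months

Offense while on release enhancement: +11 months
Vulnerable victim enhancement: +29 months
Use of a weapon enhancement: +6 months
Adjusted term: 100 months + 11 months + 29 months + 6 months = 146 months
Acceptance of responsibility reduction: 20% of 146 months = 29 months (rounded down)
After reduction: 146 − 29 = 117 months
Cap at 184 months: 117 months is within the cap, no reduction.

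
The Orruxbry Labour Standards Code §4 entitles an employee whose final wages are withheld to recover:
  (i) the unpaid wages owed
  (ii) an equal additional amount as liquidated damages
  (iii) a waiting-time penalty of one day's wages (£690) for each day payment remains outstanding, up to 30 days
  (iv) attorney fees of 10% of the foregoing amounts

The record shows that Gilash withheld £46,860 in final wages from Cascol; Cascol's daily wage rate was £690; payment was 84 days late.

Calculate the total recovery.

Liquidated damages (equal amount): £46,860
Penalty days: min(84, 30) = 30
Waiting-time penalty: 30 × £690 = £20,700
Subtotal: £46,860 + £46,860 + £20,700 = £114,420
Attorney fees: 10% of £114,420 = £11,442
Total award: £114,420 + £11,442 = £125,862

£125,862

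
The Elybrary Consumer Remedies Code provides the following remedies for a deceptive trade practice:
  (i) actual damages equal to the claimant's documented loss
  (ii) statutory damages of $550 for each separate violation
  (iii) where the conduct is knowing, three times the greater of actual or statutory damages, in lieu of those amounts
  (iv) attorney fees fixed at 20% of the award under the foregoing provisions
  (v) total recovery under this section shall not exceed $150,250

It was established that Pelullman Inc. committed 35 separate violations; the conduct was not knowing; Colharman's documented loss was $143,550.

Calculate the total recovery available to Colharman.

$150,250

Statutory damages: 35 × $550 = $19,250
Conduct not knowing: the in-lieu enhancement does not apply.
Actual plus statutory damages: $143,550 + $19,250 = $162,800
Attorney fees: 20% of $162,800 = $32,560
Total before cap: $162,800 + $32,560 = $195,360
Cap at $150,250: $195,360 exceeds the cap → $150,250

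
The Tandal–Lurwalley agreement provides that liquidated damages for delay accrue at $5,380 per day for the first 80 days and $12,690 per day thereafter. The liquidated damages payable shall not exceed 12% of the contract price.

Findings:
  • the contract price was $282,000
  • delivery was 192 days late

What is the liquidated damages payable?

First 80 days: 80 × $5,380 = $430,400
Remaining days: (192 − 80) × $12,690 = $1,421,280
Accrued per-day damages: $430,400 + $1,421,280 = $1,851,680
Cap: 12% of $282,000 = $33,840
Cap at $33,840: $1,851,680 exceeds the cap → $33,840

$33,840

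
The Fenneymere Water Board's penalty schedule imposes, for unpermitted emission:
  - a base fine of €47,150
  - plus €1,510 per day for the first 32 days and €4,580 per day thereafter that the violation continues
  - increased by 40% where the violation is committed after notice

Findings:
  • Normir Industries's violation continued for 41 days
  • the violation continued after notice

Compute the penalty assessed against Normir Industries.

€191,366

First 32 days: 32 × €1,510 = €48,320
Remaining days: (41 − 32) × €4,580 = €41,220
Per-day component: €48,320 + €41,220 = €89,540
Base plus per-day: €47,150 + €89,540 = €136,690
Enhancement: 40% of €136,690 = €54,676
Enhanced fine: €136,690 + €54,676 = €191,366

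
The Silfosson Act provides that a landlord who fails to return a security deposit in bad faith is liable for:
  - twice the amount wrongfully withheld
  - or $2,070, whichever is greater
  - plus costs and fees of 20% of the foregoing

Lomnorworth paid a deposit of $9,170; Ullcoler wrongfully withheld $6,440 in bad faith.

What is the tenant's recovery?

Recovery: $15,456

Doubled: 2 × $6,440 = $12,880
Minimum $2,070: $12,880 meets the minimum, no increase.
Costs and fees: 20% of $12,880 = $2,576
Total recovery: $12,880 + $2,576 = $15,456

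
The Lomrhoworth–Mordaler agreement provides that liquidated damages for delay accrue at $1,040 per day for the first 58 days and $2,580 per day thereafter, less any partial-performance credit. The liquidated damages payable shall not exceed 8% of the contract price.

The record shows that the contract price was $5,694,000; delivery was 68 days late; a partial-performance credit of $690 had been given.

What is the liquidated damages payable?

$85,430

First 58 days: 58 × $1,040 = $60,320
Remaining days: (68 − 58) × $2,580 = $25,800
Accrued per-day damages: $60,320 + $25,800 = $86,120
Less partial-performance credit: $86,120 − $690 = $85,430
Cap: 8% of $5,694,000 = $455,520
Cap at $455,520: $85,430 is within the cap, no reduction.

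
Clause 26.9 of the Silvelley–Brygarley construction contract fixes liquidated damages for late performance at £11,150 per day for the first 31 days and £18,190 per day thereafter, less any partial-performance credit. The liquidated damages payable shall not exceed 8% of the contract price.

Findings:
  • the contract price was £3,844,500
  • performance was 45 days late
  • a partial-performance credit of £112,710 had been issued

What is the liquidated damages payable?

Liquidated damages: £307,560

First 31 days: 31 × £11,150 = £345,650
Remaining days: (45 − 31) × £18,190 = £254,660
Accrued per-day damages: £345,650 + £254,660 = £600,310
Less partial-performance credit: £600,310 − £112,710 = £487,600
Cap: 8% of £3,844,500 = £307,560
Cap at £307,560: £487,600 exceeds the cap → £307,560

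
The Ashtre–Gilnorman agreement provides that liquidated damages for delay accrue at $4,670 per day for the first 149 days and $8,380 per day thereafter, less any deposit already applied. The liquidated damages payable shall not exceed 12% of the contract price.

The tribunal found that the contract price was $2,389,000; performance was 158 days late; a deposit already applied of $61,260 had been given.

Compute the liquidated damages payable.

Liquidated damages: $286,680

First 149 days: 149 × $4,670 = $695,830
Remaining days: (158 − 149) × $8,380 = $75,420
Accrued per-day damages: $695,830 + $75,420 = $771,250
Less deposit already applied: $771,250 − $61,260 = $709,990
Cap: 12% of $2,389,000 = $286,680
Cap at $286,680: $709,990 exceeds the cap → $286,680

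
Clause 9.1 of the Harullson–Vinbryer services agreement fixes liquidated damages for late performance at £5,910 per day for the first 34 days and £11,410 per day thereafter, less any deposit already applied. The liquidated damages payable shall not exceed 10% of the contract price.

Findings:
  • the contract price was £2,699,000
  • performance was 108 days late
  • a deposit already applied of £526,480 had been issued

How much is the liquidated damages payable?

£269,900

First 34 days: 34 × £5,910 = £200,940
Remaining days: (108 − 34) × £11,410 = £844,340
Accrued per-day damages: £200,940 + £844,340 = £1,045,280
Less deposit already applied: £1,045,280 − £526,480 = £518,800
Cap: 10% of £2,699,000 = £269,900
Cap at £269,900: £518,800 exceeds the cap → £269,900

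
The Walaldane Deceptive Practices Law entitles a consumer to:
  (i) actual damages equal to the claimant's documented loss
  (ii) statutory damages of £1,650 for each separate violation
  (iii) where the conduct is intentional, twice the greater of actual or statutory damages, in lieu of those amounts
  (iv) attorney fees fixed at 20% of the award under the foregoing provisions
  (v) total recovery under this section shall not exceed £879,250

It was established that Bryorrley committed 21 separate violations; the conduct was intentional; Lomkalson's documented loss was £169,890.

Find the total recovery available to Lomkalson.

Statutory damages: 21 × £1,650 = £34,650
Greater of actual damages (£169,890) or statutory damages (£34,650): £169,890
Doubled: 2 × £169,890 = £339,780
Attorney fees: 20% of £339,780 = £67,956
Total before cap: £339,780 + £67,956 = £407,736
Cap at £879,250: £407,736 is within the cap, no reduction.

£407,736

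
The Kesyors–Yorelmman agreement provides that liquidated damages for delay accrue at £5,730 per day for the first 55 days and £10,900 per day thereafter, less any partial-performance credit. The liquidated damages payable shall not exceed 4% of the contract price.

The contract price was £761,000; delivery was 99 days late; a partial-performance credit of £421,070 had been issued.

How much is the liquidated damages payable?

First 55 days: 55 × £5,730 = £315,150
Remaining days: (99 − 55) × £10,900 = £479,600
Accrued per-day damages: £315,150 + £479,600 = £794,750
Less partial-performance credit: £794,750 − £421,070 = £373,680
Cap: 4% of £761,000 = £30,440
Cap at £30,440: £373,680 exceeds the cap → £30,440

£30,440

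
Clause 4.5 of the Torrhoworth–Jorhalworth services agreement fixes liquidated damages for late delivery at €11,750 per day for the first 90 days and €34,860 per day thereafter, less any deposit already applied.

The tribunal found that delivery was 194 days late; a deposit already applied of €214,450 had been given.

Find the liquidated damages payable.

First 90 days: 90 × €11,750 = €1,057,500
Remaining days: (194 − 90) × €34,860 = €3,625,440
Accrued per-day damages: €1,057,500 + €3,625,440 = €4,682,940
Less deposit already applied: €4,682,940 − €214,450 = €4,468,490

€4,468,490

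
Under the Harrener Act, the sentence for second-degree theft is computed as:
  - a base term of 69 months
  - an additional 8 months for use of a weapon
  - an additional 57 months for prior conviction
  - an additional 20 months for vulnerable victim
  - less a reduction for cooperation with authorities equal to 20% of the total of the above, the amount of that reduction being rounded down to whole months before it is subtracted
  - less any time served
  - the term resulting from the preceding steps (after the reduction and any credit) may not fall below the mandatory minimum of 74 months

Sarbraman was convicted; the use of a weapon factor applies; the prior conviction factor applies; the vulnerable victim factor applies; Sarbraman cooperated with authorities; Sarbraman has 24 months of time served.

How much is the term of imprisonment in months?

100 months

Use of a weapon enhancement: +8 months
Prior conviction enhancement: +57 months
Vulnerable victim enhancement: +20 months
Adjusted term: 69 months + 8 months + 57 months + 20 months = 154 months
Cooperation with authorities reduction: 20% of 154 months = 30 months (rounded down)
After reduction: 154 − 30 = 124 months
Less time served: 124 months − 24 months = 100 months
Minimum 74 months: 100 months meets the minimum, no increase.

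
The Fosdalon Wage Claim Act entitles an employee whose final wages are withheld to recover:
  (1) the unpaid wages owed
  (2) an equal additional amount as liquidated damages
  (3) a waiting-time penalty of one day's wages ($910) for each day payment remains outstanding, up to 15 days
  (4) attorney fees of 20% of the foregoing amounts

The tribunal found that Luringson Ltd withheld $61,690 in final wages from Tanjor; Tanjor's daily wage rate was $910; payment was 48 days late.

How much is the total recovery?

Liquidated damages (equal amount): $61,690
Penalty days: min(48, 15) = 15
Waiting-time penalty: 15 × $910 = $13,650
Subtotal: $61,690 + $61,690 + $13,650 = $137,030
Attorney fees: 20% of $137,030 = $27,406
Total award: $137,030 + $27,406 = $164,436

$164,436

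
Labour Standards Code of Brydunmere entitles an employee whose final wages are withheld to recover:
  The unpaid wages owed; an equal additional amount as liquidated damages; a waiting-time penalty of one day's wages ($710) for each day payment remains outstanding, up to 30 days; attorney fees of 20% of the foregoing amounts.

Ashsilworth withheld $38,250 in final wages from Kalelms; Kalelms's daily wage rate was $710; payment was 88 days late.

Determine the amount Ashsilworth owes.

Total award: $117,360

Liquidated damages (equal amount): $38,250
Penalty days: min(88, 30) = 30
Waiting-time penalty: 30 × $710 = $21,300
Subtotal: $38,250 + $38,250 + $21,300 = $97,800
Attorney fees: 20% of $97,800 = $19,560
Total award: $97,800 + $19,560 = $117,360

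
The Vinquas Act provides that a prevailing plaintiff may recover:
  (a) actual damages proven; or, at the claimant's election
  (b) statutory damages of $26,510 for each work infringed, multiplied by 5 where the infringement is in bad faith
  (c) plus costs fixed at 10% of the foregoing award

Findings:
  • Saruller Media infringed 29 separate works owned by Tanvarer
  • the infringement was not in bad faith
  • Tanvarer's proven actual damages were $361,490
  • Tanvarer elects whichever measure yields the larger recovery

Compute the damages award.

$845,669

Statutory damages: 29 × $26,510 = $768,790
Infringement not in bad faith: no ×5 enhancement.
Greater of actual damages ($361,490) or statutory damages ($768,790): $768,790
Costs: 10% of $768,790 = $76,879
Award plus costs: $768,790 + $76,879 = $845,669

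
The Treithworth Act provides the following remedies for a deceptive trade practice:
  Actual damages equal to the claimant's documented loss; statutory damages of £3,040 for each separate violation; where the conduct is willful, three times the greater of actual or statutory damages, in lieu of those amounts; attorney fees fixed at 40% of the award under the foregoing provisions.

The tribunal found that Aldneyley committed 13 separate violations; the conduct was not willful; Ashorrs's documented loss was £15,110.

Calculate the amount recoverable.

£76,482

Statutory damages: 13 × £3,040 = £39,520
Conduct not willful: the in-lieu enhancement does not apply.
Actual plus statutory damages: £15,110 + £39,520 = £54,630
Attorney fees: 40% of £54,630 = £21,852
Total recovery: £54,630 + £21,852 = £76,482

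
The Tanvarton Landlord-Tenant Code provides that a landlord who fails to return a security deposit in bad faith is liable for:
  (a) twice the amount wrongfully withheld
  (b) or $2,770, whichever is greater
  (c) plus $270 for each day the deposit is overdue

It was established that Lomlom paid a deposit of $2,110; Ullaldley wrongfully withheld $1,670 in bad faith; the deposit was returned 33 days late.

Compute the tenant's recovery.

Doubled: 2 × $1,670 = $3,340
Minimum $2,770: $3,340 meets the minimum, no increase.
Late-return penalty: 33 × $270 = $8,910
Damages plus late penalty: $3,340 + $8,910 = $12,250

$12,250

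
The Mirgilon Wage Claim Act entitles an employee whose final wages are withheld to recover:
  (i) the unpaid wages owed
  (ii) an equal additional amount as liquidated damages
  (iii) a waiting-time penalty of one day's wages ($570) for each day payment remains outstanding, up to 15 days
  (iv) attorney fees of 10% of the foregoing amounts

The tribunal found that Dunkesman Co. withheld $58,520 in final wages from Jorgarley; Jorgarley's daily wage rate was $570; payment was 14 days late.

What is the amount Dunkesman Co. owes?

Liquidated damages (equal amount): $58,520
Penalty days: min(14, 15) = 14
Waiting-time penalty: 14 × $570 = $7,980
Subtotal: $58,520 + $58,520 + $7,980 = $125,020
Attorney fees: 10% of $125,020 = $12,502
Total award: $125,020 + $12,502 = $137,522

Total award: $137,522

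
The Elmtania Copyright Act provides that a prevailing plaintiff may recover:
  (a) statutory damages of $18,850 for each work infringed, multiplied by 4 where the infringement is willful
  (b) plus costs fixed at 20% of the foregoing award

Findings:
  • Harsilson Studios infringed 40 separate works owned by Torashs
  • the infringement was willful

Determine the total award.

Statutory damages: 40 × $18,850 = $754,000
Multiplied by 4: 4 × $754,000 = $3,016,000
Costs: 20% of $3,016,000 = $603,200
Award plus costs: $3,016,000 + $603,200 = $3,619,200

$3,619,200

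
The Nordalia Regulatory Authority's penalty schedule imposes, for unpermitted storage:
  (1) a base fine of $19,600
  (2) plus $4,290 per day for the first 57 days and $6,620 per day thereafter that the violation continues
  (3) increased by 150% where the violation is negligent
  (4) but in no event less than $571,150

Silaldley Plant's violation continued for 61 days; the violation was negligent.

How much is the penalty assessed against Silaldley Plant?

$726,525

First 57 days: 57 × $4,290 = $244,530
Remaining days: (61 − 57) × $6,620 = $26,480
Per-day component: $244,530 + $26,480 = $271,010
Base plus per-day: $19,600 + $271,010 = $290,610
Enhancement: 150% of $290,610 = $435,915
Enhanced fine: $290,610 + $435,915 = $726,525
Minimum $571,150: $726,525 meets the minimum, no increase.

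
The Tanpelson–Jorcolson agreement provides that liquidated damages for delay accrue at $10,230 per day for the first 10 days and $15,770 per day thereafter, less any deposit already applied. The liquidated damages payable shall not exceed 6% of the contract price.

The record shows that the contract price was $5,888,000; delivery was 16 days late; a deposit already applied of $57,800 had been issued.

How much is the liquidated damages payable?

First 10 days: 10 × $10,230 = $102,300
Remaining days: (16 − 10) × $15,770 = $94,620
Accrued per-day damages: $102,300 + $94,620 = $196,920
Less deposit already applied: $196,920 − $57,800 = $139,120
Cap: 6% of $5,888,000 = $353,280
Cap at $353,280: $139,120 is within the cap, no reduction.

$139,120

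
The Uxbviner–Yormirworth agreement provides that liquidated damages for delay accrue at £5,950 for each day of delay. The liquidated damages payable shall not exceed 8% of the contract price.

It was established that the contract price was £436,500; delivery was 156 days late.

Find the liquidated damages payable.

£34,920

Per-day damages: 156 × £5,950 = £928,200
Cap: 8% of £436,500 = £34,920
Cap at £34,920: £928,200 exceeds the cap → £34,920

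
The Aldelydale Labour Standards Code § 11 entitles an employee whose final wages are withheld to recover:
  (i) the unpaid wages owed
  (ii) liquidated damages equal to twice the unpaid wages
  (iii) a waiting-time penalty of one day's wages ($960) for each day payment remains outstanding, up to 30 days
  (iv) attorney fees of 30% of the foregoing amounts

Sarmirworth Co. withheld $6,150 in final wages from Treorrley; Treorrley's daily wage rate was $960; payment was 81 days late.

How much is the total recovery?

Doubled: 2 × $6,150 = $12,300
Penalty days: min(81, 30) = 30
Waiting-time penalty: 30 × $960 = $28,800
Subtotal: $6,150 + $12,300 + $28,800 = $47,250
Attorney fees: 30% of $47,250 = $14,175
Total award: $47,250 + $14,175 = $61,425

$61,425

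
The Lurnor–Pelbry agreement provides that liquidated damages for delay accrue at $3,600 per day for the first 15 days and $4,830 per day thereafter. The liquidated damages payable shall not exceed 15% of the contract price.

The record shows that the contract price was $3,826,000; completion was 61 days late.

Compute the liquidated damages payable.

Liquidated damages: $276,180

First 15 days: 15 × $3,600 = $54,000
Remaining days: (61 − 15) × $4,830 = $222,180
Accrued per-day damages: $54,000 + $222,180 = $276,180
Cap: 15% of $3,826,000 = $573,900
Cap at $573,900: $276,180 is within the cap, no reduction.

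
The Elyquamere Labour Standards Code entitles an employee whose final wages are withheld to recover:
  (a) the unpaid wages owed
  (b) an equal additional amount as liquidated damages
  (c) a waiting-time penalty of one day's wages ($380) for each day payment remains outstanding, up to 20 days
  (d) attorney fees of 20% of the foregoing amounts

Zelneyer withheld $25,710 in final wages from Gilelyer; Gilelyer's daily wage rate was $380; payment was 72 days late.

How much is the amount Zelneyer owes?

$70,824

Liquidated damages (equal amount): $25,710
Penalty days: min(72, 20) = 20
Waiting-time penalty: 20 × $380 = $7,600
Subtotal: $25,710 + $25,710 + $7,600 = $59,020
Attorney fees: 20% of $59,020 = $11,804
Total award: $59,020 + $11,804 = $70,824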